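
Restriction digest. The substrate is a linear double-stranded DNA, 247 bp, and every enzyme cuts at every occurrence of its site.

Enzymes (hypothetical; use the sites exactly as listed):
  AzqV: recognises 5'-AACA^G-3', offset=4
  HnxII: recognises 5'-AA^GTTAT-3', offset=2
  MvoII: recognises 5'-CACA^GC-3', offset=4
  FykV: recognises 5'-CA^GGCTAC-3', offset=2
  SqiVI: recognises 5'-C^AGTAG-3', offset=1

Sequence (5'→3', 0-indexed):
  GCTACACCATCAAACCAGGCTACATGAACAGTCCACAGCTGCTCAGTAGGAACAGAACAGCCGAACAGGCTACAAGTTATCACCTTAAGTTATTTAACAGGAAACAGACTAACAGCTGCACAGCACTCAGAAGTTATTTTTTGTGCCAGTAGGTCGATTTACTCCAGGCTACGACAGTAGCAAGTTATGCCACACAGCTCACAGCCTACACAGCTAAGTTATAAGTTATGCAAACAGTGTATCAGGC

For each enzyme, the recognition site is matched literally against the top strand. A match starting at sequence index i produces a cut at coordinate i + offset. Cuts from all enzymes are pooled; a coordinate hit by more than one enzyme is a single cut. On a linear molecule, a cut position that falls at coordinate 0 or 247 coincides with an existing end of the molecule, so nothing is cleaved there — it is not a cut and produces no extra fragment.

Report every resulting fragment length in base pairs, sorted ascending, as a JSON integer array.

Per-enzyme occurrences:
  AzqV AACAG/4: at [26, 50, 55, 63, 95, 102, 110, 232] ⇒ [30, 54, 59, 67, 99, 106, 114, 236]
  HnxII AAGTTAT/2: at [73, 86, 130, 181, 215, 222] ⇒ [75, 88, 132, 183, 217, 224]
  MvoII CACAGC/4: at [33, 118, 192, 199, 208] ⇒ [37, 122, 196, 203, 212]
  FykV CAGGCTAC/2: at [15, 65, 164] ⇒ [17, 67, 166]
  SqiVI CAGTAG/1: at [43, 146, 174] ⇒ [44, 147, 175]

All cut coordinates (distinct, sorted): [17, 30, 37, 44, 54, 59, 67, 75, 88, 99, 106, 114, 122, 132, 147, 166, 175, 183, 196, 203, 212, 217, 224, 236]

Fragment lengths:
  [0,17): 17 bp
  [17,30): 13 bp
  [30,37): 7 bp
  [37,44): 7 bp
  [44,54): 10 bp
  [54,59): 5 bp
  [59,67): 8 bp
  [67,75): 8 bp
  [75,88): 13 bp
  [88,99): 11 bp
  [99,106): 7 bp
  [106,114): 8 bp
  [114,122): 8 bp
  [122,132): 10 bp
  [132,147): 15 bp
  [147,166): 19 bp
  [166,175): 9 bp
  [175,183): 8 bp
  [183,196): 13 bp
  [196,203): 7 bp
  [203,212): 9 bp
  [212,217): 5 bp
  [217,224): 7 bp
  [224,236): 12 bp
  [236,247): 11 bp

[5,5,7,7,7,7,7,8,8,8,8,8,9,9,10,10,11,11,12,13,13,13,15,17,19]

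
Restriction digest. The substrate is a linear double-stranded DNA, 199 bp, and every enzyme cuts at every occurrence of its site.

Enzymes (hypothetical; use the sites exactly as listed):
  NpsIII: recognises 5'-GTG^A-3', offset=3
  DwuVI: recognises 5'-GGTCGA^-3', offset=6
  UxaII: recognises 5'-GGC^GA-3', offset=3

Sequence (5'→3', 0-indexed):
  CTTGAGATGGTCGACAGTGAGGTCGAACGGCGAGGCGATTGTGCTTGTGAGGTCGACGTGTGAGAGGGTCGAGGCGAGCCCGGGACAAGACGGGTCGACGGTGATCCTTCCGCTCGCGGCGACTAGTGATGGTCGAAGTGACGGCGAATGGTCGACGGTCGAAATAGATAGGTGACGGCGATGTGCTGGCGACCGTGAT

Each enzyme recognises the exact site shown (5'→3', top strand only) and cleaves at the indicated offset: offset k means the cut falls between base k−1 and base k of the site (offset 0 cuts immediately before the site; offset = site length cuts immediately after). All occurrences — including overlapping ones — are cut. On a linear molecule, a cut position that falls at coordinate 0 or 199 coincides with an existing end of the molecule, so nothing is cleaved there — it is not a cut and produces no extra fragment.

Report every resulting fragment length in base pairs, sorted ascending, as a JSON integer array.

Per-enzyme occurrences:
  NpsIII GTGA/3: at [16, 46, 59, 100, 125, 137, 171, 194] ⇒ [19, 49, 62, 103, 128, 140, 174, 197]
  DwuVI GGTCGA/6: at [8, 20, 50, 66, 92, 130, 149, 156] ⇒ [14, 26, 56, 72, 98, 136, 155, 162]
  UxaII GGCGA/3: at [28, 33, 72, 117, 142, 176, 187] ⇒ [31, 36, 75, 120, 145, 179, 190]

Pooled cuts: [14, 19, 26, 31, 36, 49, 56, 62, 72, 75, 98, 103, 120, 128, 136, 140, 145, 155, 162, 174, 179, 190, 197]

Fragments:
  [0,14): 14 bp
  [14,19): 5 bp
  [19,26): 7 bp
  [26,31): 5 bp
  [31,36): 5 bp
  [36,49): 13 bp
  [49,56): 7 bp
  [56,62): 6 bp
  [62,72): 10 bp
  [72,75): 3 bp
  [75,98): 23 bp
  [98,103): 5 bp
  [103,120): 17 bp
  [120,128): 8 bp
  [128,136): 8 bp
  [136,140): 4 bp
  [140,145): 5 bp
  [145,155): 10 bp
  [155,162): 7 bp
  [162,174): 12 bp
  [174,179): 5 bp
  [179,190): 11 bp
  [190,197): 7 bp
  [197,199): 2 bp

[2,3,4,5,5,5,5,5,5,6,7,7,7,7,8,8,10,10,11,12,13,14,17,23]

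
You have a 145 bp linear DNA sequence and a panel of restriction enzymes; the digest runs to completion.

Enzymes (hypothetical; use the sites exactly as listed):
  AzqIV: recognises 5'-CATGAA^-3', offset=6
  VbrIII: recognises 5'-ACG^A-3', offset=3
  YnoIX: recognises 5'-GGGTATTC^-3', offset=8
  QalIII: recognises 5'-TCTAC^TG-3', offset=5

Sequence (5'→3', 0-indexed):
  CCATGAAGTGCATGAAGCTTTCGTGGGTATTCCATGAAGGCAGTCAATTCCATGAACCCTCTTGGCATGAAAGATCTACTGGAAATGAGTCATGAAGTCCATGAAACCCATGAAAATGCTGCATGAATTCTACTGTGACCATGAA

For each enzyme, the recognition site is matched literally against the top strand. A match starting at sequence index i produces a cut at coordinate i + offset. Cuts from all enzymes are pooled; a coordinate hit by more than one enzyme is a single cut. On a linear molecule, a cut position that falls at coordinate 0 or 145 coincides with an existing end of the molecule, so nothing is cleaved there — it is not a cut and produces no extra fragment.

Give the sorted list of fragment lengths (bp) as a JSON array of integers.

Site scan:
  AzqIV (CATGAA, off=6): starts [1, 10, 32, 50, 65, 90, 99, 108, 121, 139] → cuts [7, 16, 38, 56, 71, 96, 105, 114, 127] (position 145 is a terminus of the linear molecule — no cut)
  VbrIII (ACGA, off=3): no sites
  YnoIX (GGGTATTC, off=8): starts [24] → cuts [32]
  QalIII (TCTACTG, off=5): starts [74, 128] → cuts [79, 133]

All cut coordinates (distinct, sorted): [7, 16, 32, 38, 56, 71, 79, 96, 105, 114, 127, 133]

Fragments:
  [0,7): 7 bp
  [7,16): 9 bp
  [16,32): 16 bp
  [32,38): 6 bp
  [38,56): 18 bp
  [56,71): 15 bp
  [71,79): 8 bp
  [79,96): 17 bp
  [96,105): 9 bp
  [105,114): 9 bp
  [114,127): 13 bp
  [127,133): 6 bp
  [133,145): 12 bp

[6,6,7,8,9,9,9,12,13,15,16,17,18]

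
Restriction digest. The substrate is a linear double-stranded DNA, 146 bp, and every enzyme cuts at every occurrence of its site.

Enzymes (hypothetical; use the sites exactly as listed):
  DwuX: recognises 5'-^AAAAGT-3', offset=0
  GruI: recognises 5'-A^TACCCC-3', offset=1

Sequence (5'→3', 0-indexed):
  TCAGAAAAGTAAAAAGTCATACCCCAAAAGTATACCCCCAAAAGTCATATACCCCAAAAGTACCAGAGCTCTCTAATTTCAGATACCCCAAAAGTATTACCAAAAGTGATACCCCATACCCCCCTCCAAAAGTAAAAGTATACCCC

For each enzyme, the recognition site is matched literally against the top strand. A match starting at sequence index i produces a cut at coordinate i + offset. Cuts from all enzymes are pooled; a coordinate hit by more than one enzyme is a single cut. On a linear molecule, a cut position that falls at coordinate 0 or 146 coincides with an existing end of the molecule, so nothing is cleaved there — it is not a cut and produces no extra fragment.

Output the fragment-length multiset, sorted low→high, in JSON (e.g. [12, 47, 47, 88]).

Scan for sites:
  DwuX (AAAAGT, off=0): starts [4, 11, 25, 39, 55, 89, 101, 127, 133] → cuts [4, 11, 25, 39, 55, 89, 101, 127, 133]
  GruI (ATACCCC, off=1): starts [18, 31, 48, 82, 108, 115, 139] → cuts [19, 32, 49, 83, 109, 116, 140]

Pooled cuts: [4, 11, 19, 25, 32, 39, 49, 55, 83, 89, 101, 109, 116, 127, 133, 140]

Fragments:
  [0,4): 4 bp
  [4,11): 7 bp
  [11,19): 8 bp
  [19,25): 6 bp
  [25,32): 7 bp
  [32,39): 7 bp
  [39,49): 10 bp
  [49,55): 6 bp
  [55,83): 28 bp
  [83,89): 6 bp
  [89,101): 12 bp
  [101,109): 8 bp
  [109,116): 7 bp
  [116,127): 11 bp
  [127,133): 6 bp
  [133,140): 7 bp
  [140,146): 6 bp

[4,6,6,6,6,6,7,7,7,7,7,8,8,10,11,12,28]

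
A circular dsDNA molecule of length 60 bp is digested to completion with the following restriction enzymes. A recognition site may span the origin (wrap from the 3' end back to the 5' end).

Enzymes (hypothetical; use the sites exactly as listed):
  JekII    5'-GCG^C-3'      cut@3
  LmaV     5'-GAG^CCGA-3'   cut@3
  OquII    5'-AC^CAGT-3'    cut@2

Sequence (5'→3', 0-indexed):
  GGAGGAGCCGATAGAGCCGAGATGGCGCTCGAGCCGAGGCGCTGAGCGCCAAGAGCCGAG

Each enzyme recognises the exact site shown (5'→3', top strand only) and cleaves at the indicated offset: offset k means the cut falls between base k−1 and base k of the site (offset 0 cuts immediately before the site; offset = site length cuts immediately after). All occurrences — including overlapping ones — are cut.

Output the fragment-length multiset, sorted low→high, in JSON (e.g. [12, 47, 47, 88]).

[6,7,7,8,9,11,12]

Site scan:
  JekII (GCGC, off=3): starts [24, 38, 45] → cuts [27, 41, 48]
  LmaV (GAGCCGA, off=3): starts [4, 13, 30, 52] → cuts [7, 16, 33, 55]
  OquII (ACCAGT, off=2): no sites

All cut coordinates (distinct, sorted): [7, 16, 27, 33, 41, 48, 55]

Fragments:
  7→16: 9 bp
  16→27: 11 bp
  27→33: 6 bp
  33→41: 8 bp
  41→48: 7 bp
  48→55: 7 bp
  55→7 (wrap): 60-55+7 = 12 bp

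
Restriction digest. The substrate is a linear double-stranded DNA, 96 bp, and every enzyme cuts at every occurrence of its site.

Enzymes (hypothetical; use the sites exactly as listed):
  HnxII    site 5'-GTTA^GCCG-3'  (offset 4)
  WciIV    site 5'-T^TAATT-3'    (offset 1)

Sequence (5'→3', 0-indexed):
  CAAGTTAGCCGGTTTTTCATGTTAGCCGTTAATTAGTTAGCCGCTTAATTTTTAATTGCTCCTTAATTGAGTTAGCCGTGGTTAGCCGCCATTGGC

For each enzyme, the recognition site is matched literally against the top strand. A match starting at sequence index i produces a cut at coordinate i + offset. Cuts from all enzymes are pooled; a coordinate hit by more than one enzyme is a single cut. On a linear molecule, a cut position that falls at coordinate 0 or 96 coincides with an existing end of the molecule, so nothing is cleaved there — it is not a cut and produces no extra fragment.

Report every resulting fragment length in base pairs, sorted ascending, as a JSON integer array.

Scan for sites:
  HnxII (GTTAGCCG, off=4): starts [3, 20, 35, 70, 80] → cuts [7, 24, 39, 74, 84]
  WciIV (TTAATT, off=1): starts [28, 44, 51, 62] → cuts [29, 45, 52, 63]

All cut coordinates (distinct, sorted): [7, 24, 29, 39, 45, 52, 63, 74, 84]

Fragments:
  [0,7): 7 bp
  [7,24): 17 bp
  [24,29): 5 bp
  [29,39): 10 bp
  [39,45): 6 bp
  [45,52): 7 bp
  [52,63): 11 bp
  [63,74): 11 bp
  [74,84): 10 bp
  [84,96): 12 bp

[5,6,7,7,10,10,11,11,12,17]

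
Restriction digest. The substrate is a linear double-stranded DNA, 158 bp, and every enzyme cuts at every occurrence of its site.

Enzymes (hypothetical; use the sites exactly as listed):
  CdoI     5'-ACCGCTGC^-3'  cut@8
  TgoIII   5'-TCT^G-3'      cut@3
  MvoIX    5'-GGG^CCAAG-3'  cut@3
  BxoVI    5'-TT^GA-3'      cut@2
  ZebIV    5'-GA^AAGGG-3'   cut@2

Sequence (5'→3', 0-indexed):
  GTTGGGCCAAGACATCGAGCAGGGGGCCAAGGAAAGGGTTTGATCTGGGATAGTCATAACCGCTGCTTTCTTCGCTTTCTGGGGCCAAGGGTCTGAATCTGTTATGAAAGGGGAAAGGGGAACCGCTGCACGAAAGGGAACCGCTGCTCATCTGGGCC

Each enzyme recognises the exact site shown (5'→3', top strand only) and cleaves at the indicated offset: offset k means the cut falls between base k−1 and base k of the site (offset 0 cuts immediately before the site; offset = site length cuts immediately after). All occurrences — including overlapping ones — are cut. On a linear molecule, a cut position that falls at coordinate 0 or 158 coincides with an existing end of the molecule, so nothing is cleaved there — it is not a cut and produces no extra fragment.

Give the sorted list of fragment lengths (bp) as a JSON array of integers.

Site scan:
  CdoI ACCGCTGC/8: at [58, 121, 139] ⇒ [66, 129, 147]
  TgoIII TCTG/3: at [43, 77, 91, 97, 150] ⇒ [46, 80, 94, 100, 153]
  MvoIX GGGCCAAG/3: at [3, 23, 81] ⇒ [6, 26, 84]
  BxoVI TTGA/2: at [39] ⇒ [41]
  ZebIV GAAAGGG/2: at [31, 105, 112, 131] ⇒ [33, 107, 114, 133]

Pooled cuts: [6, 26, 33, 41, 46, 66, 80, 84, 94, 100, 107, 114, 129, 133, 147, 153]

Fragment lengths:
  [0,6): 6 bp
  [6,26): 20 bp
  [26,33): 7 bp
  [33,41): 8 bp
  [41,46): 5 bp
  [46,66): 20 bp
  [66,80): 14 bp
  [80,84): 4 bp
  [84,94): 10 bp
  [94,100): 6 bp
  [100,107): 7 bp
  [107,114): 7 bp
  [114,129): 15 bp
  [129,133): 4 bp
  [133,147): 14 bp
  [147,153): 6 bp
  [153,158): 5 bp

[4,4,5,5,6,6,6,7,7,7,8,10,14,14,15,20,20]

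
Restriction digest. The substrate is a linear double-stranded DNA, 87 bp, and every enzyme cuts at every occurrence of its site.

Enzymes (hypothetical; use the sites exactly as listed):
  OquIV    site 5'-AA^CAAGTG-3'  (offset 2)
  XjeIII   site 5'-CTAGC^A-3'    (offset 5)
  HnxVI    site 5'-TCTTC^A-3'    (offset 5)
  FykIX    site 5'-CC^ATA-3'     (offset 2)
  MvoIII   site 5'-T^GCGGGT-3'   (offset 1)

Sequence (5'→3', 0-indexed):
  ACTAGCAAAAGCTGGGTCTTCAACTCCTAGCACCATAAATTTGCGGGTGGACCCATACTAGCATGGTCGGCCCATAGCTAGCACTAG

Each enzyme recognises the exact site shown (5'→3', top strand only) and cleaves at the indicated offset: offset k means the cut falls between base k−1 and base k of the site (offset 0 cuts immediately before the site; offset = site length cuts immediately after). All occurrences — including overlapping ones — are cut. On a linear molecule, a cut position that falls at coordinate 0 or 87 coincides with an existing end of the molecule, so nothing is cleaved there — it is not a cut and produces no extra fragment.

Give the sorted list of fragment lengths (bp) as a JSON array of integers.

Per-enzyme occurrences:
  OquIV (AACAAGTG, off=2): no sites
  XjeIII CTAGCA/5: at [1, 26, 57, 77] ⇒ [6, 31, 62, 82]
  HnxVI TCTTCA/5: at [16] ⇒ [21]
  FykIX CCATA/2: at [32, 52, 71] ⇒ [34, 54, 73]
  MvoIII TGCGGGT/1: at [41] ⇒ [42]

Pooled cuts: [6, 21, 31, 34, 42, 54, 62, 73, 82]

Fragment lengths:
  [0,6): 6 bp
  [6,21): 15 bp
  [21,31): 10 bp
  [31,34): 3 bp
  [34,42): 8 bp
  [42,54): 12 bp
  [54,62): 8 bp
  [62,73): 11 bp
  [73,82): 9 bp
  [82,87): 5 bp

[3,5,6,8,8,9,10,11,12,15]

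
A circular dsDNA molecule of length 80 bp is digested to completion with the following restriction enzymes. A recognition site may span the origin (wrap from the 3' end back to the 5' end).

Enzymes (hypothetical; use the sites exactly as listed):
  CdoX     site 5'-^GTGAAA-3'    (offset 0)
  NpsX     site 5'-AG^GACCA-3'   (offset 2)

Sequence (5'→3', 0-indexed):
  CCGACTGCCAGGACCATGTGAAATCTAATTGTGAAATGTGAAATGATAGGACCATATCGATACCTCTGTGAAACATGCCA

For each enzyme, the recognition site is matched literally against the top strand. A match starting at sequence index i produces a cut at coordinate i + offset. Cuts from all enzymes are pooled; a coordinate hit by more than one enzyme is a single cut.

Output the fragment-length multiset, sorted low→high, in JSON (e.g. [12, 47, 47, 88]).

[6,7,12,13,18,24]

Scan for sites:
  CdoX GTGAAA/0: at [17, 30, 37, 67] ⇒ [17, 30, 37, 67]
  NpsX AGGACCA/2: at [9, 47] ⇒ [11, 49]

All cut coordinates (distinct, sorted): [11, 17, 30, 37, 49, 67]

Fragment lengths:
  11→17: 6 bp
  17→30: 13 bp
  30→37: 7 bp
  37→49: 12 bp
  49→67: 18 bp
  67→11 (wrap): 80-67+11 = 24 bp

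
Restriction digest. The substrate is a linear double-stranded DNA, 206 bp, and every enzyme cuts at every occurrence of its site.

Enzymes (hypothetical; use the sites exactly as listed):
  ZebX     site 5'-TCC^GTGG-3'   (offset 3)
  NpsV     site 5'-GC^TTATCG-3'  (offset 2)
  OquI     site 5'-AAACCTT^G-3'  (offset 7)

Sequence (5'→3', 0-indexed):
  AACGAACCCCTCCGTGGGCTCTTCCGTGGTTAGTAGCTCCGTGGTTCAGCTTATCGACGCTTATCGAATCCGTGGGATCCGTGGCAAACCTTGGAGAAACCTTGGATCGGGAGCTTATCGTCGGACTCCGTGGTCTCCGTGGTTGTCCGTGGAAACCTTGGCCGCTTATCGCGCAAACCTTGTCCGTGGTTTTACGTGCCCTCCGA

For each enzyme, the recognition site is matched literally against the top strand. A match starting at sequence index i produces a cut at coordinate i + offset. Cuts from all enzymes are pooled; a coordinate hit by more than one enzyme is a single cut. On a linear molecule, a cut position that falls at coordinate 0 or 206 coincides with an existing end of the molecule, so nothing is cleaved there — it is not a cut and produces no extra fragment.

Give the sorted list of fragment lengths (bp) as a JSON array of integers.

Site scan:
  ZebX (TCCGTGG, off=3): starts [10, 22, 37, 68, 77, 126, 135, 145, 182] → cuts [13, 25, 40, 71, 80, 129, 138, 148, 185]
  NpsV (GCTTATCG, off=2): starts [48, 58, 112, 163] → cuts [50, 60, 114, 165]
  OquI (AAACCTTG, off=7): starts [85, 96, 152, 174] → cuts [92, 103, 159, 181]

Pooled cuts: [13, 25, 40, 50, 60, 71, 80, 92, 103, 114, 129, 138, 148, 159, 165, 181, 185]

Fragments:
  [0,13): 13 bp
  [13,25): 12 bp
  [25,40): 15 bp
  [40,50): 10 bp
  [50,60): 10 bp
  [60,71): 11 bp
  [71,80): 9 bp
  [80,92): 12 bp
  [92,103): 11 bp
  [103,114): 11 bp
  [114,129): 15 bp
  [129,138): 9 bp
  [138,148): 10 bp
  [148,159): 11 bp
  [159,165): 6 bp
  [165,181): 16 bp
  [181,185): 4 bp
  [185,206): 21 bp

[4,6,9,9,10,10,10,11,11,11,11,12,12,13,15,15,16,21]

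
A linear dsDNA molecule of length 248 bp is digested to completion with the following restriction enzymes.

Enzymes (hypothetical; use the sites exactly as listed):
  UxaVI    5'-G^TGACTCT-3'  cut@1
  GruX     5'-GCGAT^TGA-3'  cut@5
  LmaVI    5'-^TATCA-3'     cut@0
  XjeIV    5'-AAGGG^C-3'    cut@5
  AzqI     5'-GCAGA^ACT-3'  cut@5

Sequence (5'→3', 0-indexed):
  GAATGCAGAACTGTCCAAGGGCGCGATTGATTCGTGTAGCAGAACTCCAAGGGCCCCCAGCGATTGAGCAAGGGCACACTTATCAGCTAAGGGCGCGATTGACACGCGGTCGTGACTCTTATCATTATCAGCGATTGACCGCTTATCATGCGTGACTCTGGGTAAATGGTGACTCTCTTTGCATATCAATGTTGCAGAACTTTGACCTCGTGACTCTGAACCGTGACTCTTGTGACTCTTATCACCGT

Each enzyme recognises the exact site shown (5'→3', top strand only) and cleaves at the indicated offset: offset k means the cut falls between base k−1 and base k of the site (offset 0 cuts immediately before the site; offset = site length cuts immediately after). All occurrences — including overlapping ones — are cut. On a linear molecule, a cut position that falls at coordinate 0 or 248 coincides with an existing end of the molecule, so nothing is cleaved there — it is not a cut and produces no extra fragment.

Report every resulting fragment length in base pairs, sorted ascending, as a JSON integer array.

[6,6,6,6,7,7,8,9,9,9,9,10,10,10,11,12,12,13,13,13,14,15,16,17]

Scan for sites:
  UxaVI (GTGACTCT, off=1): starts [111, 151, 168, 209, 222, 231] → cuts [112, 152, 169, 210, 223, 232]
  GruX (GCGATTGA, off=5): starts [22, 59, 94, 130] → cuts [27, 64, 99, 135]
  LmaVI (TATCA, off=0): starts [80, 119, 125, 143, 183, 239] → cuts [80, 119, 125, 143, 183, 239]
  XjeIV (AAGGGC, off=5): starts [16, 48, 69, 88] → cuts [21, 53, 74, 93]
  AzqI (GCAGAACT, off=5): starts [4, 38, 193] → cuts [9, 43, 198]

Pooled cuts: [9, 21, 27, 43, 53, 64, 74, 80, 93, 99, 112, 119, 125, 135, 143, 152, 169, 183, 198, 210, 223, 232, 239]

Fragments:
  [0,9): 9 bp
  [9,21): 12 bp
  [21,27): 6 bp
  [27,43): 16 bp
  [43,53): 10 bp
  [53,64): 11 bp
  [64,74): 10 bp
  [74,80): 6 bp
  [80,93): 13 bp
  [93,99): 6 bp
  [99,112): 13 bp
  [112,119): 7 bp
  [119,125): 6 bp
  [125,135): 10 bp
  [135,143): 8 bp
  [143,152): 9 bp
  [152,169): 17 bp
  [169,183): 14 bp
  [183,198): 15 bp
  [198,210): 12 bp
  [210,223): 13 bp
  [223,232): 9 bp
  [232,239): 7 bp
  [239,248): 9 bp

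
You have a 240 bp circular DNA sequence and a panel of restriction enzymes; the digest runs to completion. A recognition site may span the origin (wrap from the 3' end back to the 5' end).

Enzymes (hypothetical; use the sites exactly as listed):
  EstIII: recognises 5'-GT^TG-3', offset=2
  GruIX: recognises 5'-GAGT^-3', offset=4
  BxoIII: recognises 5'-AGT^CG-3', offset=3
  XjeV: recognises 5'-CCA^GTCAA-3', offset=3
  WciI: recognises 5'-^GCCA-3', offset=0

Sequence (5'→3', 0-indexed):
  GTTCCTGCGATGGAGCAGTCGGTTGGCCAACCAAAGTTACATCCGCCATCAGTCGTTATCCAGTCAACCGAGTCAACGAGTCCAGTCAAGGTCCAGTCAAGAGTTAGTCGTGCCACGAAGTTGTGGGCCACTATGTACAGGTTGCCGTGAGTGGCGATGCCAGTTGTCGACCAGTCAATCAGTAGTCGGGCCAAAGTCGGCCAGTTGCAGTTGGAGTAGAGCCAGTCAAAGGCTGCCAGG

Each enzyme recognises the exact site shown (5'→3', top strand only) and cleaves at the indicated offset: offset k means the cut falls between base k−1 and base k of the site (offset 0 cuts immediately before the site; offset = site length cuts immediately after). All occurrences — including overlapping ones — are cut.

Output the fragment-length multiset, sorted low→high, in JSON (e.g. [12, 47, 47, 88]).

Per-enzyme occurrences:
  EstIII GTTG/2: at [21, 119, 140, 162, 203, 209] ⇒ [23, 121, 142, 164, 205, 211]
  GruIX GAGT/4: at [69, 77, 100, 148, 213] ⇒ [73, 81, 104, 152, 217]
  BxoIII AGTCG/3: at [16, 50, 105, 183, 194] ⇒ [19, 53, 108, 186, 197]
  XjeV CCAGTCAA/3: at [59, 81, 92, 170, 221] ⇒ [62, 84, 95, 173, 224]
  WciI GCCA/0: at [25, 44, 111, 126, 158, 189, 199, 220, 234] ⇒ [25, 44, 111, 126, 158, 189, 199, 220, 234]

All cut coordinates (distinct, sorted): [19, 23, 25, 44, 53, 62, 73, 81, 84, 95, 104, 108, 111, 121, 126, 142, 152, 158, 164, 173, 186, 189, 197, 199, 205, 211, 217, 220, 224, 234]

Fragment lengths:
  19→23: 4 bp
  23→25: 2 bp
  25→44: 19 bp
  44→53: 9 bp
  53→62: 9 bp
  62→73: 11 bp
  73→81: 8 bp
  81→84: 3 bp
  84→95: 11 bp
  95→104: 9 bp
  104→108: 4 bp
  108→111: 3 bp
  111→121: 10 bp
  121→126: 5 bp
  126→142: 16 bp
  142→152: 10 bp
  152→158: 6 bp
  158→164: 6 bp
  164→173: 9 bp
  173→186: 13 bp
  186→189: 3 bp
  189→197: 8 bp
  197→199: 2 bp
  199→205: 6 bp
  205→211: 6 bp
  211→217: 6 bp
  217→220: 3 bp
  220→224: 4 bp
  224→234: 10 bp
  234→19 (wrap): 240-234+19 = 25 bp

[2,2,3,3,3,3,4,4,4,5,6,6,6,6,6,8,8,9,9,9,9,10,10,10,11,11,13,16,19,25]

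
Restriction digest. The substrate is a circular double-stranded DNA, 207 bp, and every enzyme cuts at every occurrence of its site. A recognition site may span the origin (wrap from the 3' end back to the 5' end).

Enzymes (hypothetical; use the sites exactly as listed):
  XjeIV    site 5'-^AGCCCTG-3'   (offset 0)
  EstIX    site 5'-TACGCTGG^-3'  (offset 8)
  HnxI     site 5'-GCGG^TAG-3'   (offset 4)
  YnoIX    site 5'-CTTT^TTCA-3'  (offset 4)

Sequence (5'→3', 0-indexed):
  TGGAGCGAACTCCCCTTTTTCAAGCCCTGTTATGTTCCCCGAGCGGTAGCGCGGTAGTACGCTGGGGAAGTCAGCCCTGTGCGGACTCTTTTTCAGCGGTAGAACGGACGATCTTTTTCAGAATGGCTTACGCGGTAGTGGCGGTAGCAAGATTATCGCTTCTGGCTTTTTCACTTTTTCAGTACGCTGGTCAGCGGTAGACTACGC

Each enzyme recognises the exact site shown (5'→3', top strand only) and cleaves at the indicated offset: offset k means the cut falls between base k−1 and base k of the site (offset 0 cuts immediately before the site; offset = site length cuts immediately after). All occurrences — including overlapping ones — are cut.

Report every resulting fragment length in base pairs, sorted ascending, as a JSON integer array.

[4,7,7,8,8,8,9,11,13,13,15,17,19,19,24,25]

Scan for sites:
  XjeIV (AGCCCTG, off=0): starts [22, 72] → cuts [22, 72]
  EstIX (TACGCTGG, off=8): starts [57, 182, 202] → cuts [3, 65, 190]
  HnxI (GCGGTAG, off=4): starts [42, 50, 95, 131, 140, 193] → cuts [46, 54, 99, 135, 144, 197]
  YnoIX (CTTTTTCA, off=4): starts [14, 87, 112, 165, 173] → cuts [18, 91, 116, 169, 177]

All cut coordinates (distinct, sorted): [3, 18, 22, 46, 54, 65, 72, 91, 99, 116, 135, 144, 169, 177, 190, 197]

Fragment lengths:
  3→18: 15 bp
  18→22: 4 bp
  22→46: 24 bp
  46→54: 8 bp
  54→65: 11 bp
  65→72: 7 bp
  72→91: 19 bp
  91→99: 8 bp
  99→116: 17 bp
  116→135: 19 bp
  135→144: 9 bp
  144→169: 25 bp
  169→177: 8 bp
  177→190: 13 bp
  190→197: 7 bp
  197→3 (wrap): 207-197+3 = 13 bp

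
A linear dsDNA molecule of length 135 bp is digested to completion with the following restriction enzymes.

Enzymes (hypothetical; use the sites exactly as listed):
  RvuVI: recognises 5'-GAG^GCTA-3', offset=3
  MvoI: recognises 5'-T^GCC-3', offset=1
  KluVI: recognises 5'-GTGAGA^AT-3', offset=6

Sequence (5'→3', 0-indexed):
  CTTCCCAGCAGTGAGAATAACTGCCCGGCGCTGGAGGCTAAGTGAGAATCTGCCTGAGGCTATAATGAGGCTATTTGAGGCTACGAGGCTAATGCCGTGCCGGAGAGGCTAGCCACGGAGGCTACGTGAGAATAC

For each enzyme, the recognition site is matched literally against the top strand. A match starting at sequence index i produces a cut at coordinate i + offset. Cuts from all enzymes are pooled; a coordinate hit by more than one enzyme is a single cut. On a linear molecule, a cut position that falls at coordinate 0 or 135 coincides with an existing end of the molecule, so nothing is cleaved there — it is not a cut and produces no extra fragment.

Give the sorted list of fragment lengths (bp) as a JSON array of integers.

Scan for sites:
  RvuVI GAGGCTA/3: at [33, 55, 66, 76, 84, 104, 117] ⇒ [36, 58, 69, 79, 87, 107, 120]
  MvoI TGCC/1: at [21, 50, 92, 97] ⇒ [22, 51, 93, 98]
  KluVI GTGAGAAT/6: at [10, 41, 125] ⇒ [16, 47, 131]

All cut coordinates (distinct, sorted): [16, 22, 36, 47, 51, 58, 69, 79, 87, 93, 98, 107, 120, 131]

Fragment lengths:
  [0,16): 16 bp
  [16,22): 6 bp
  [22,36): 14 bp
  [36,47): 11 bp
  [47,51): 4 bp
  [51,58): 7 bp
  [58,69): 11 bp
  [69,79): 10 bp
  [79,87): 8 bp
  [87,93): 6 bp
  [93,98): 5 bp
  [98,107): 9 bp
  [107,120): 13 bp
  [120,131): 11 bp
  [131,135): 4 bp

[4,4,5,6,6,7,8,9,10,11,11,11,13,14,16]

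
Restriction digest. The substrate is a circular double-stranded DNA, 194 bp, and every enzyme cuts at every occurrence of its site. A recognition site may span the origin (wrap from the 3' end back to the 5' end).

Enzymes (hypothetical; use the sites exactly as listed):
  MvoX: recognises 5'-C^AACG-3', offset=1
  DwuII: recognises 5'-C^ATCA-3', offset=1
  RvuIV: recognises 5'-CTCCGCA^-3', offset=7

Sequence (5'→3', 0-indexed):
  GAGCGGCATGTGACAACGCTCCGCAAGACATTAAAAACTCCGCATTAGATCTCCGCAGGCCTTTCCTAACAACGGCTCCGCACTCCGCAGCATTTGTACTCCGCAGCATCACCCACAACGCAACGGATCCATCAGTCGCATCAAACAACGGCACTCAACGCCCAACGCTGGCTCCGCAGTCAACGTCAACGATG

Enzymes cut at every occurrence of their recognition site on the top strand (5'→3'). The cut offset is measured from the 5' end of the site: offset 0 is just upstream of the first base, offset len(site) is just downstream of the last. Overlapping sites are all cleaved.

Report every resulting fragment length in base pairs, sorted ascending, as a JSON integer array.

Site scan:
  MvoX (CAACG, off=1): starts [13, 69, 115, 120, 145, 155, 162, 180, 186] → cuts [14, 70, 116, 121, 146, 156, 163, 181, 187]
  DwuII (CATCA, off=1): starts [106, 129, 138] → cuts [107, 130, 139]
  RvuIV (CTCCGCA, off=7): starts [18, 37, 50, 75, 82, 98, 171] → cuts [25, 44, 57, 82, 89, 105, 178]

Pooled cuts: [14, 25, 44, 57, 70, 82, 89, 105, 107, 116, 121, 130, 139, 146, 156, 163, 178, 181, 187]

Fragments:
  14→25: 11 bp
  25→44: 19 bp
  44→57: 13 bp
  57→70: 13 bp
  70→82: 12 bp
  82→89: 7 bp
  89→105: 16 bp
  105→107: 2 bp
  107→116: 9 bp
  116→121: 5 bp
  121→130: 9 bp
  130→139: 9 bp
  139→146: 7 bp
  146→156: 10 bp
  156→163: 7 bp
  163→178: 15 bp
  178→181: 3 bp
  181→187: 6 bp
  187→14 (wrap): 194-187+14 = 21 bp

[2,3,5,6,7,7,7,9,9,9,10,11,12,13,13,15,16,19,21]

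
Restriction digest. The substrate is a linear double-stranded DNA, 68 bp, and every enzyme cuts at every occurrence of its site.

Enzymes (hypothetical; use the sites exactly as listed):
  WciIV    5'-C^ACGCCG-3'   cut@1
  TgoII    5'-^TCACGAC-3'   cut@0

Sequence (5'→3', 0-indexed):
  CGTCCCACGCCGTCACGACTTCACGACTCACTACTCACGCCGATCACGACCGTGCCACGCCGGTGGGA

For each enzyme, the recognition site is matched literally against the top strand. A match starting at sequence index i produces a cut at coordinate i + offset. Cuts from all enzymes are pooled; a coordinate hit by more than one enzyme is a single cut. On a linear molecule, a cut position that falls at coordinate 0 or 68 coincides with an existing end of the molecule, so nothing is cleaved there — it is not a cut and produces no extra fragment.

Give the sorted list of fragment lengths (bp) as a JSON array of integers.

[6,6,7,8,12,13,16]

Per-enzyme occurrences:
  WciIV CACGCCG/1: at [5, 35, 55] ⇒ [6, 36, 56]
  TgoII TCACGAC/0: at [12, 20, 43] ⇒ [12, 20, 43]

Pooled cuts: [6, 12, 20, 36, 43, 56]

Fragment lengths:
  [0,6): 6 bp
  [6,12): 6 bp
  [12,20): 8 bp
  [20,36): 16 bp
  [36,43): 7 bp
  [43,56): 13 bp
  [56,68): 12 bp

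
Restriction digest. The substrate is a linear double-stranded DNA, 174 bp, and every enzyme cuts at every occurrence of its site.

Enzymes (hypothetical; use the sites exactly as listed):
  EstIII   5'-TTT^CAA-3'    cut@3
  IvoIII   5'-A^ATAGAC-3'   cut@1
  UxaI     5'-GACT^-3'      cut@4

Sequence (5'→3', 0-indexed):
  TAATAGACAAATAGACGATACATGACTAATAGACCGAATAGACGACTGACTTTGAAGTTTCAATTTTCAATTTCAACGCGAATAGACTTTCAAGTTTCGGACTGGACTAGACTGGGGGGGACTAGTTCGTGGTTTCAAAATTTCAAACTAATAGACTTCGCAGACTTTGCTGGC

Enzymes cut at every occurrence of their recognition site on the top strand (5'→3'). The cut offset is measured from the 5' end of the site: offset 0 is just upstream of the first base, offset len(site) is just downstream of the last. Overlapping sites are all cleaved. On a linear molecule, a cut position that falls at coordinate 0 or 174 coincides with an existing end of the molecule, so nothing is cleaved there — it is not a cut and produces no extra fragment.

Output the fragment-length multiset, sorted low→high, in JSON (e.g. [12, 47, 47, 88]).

[1,2,2,4,5,5,6,7,7,7,7,8,8,8,8,9,9,9,10,10,12,13,17]

Site scan:
  EstIII TTTCAA/3: at [57, 64, 70, 87, 132, 140] ⇒ [60, 67, 73, 90, 135, 143]
  IvoIII AATAGAC/1: at [1, 9, 27, 36, 80, 149] ⇒ [2, 10, 28, 37, 81, 150]
  UxaI GACT/4: at [23, 43, 47, 84, 99, 104, 109, 119, 153, 162] ⇒ [27, 47, 51, 88, 103, 108, 113, 123, 157, 166]

All cut coordinates (distinct, sorted): [2, 10, 27, 28, 37, 47, 51, 60, 67, 73, 81, 88, 90, 103, 108, 113, 123, 135, 143, 150, 157, 166]

Fragment lengths:
  [0,2): 2 bp
  [2,10): 8 bp
  [10,27): 17 bp
  [27,28): 1 bp
  [28,37): 9 bp
  [37,47): 10 bp
  [47,51): 4 bp
  [51,60): 9 bp
  [60,67): 7 bp
  [67,73): 6 bp
  [73,81): 8 bp
  [81,88): 7 bp
  [88,90): 2 bp
  [90,103): 13 bp
  [103,108): 5 bp
  [108,113): 5 bp
  [113,123): 10 bp
  [123,135): 12 bp
  [135,143): 8 bp
  [143,150): 7 bp
  [150,157): 7 bp
  [157,166): 9 bp
  [166,174): 8 bp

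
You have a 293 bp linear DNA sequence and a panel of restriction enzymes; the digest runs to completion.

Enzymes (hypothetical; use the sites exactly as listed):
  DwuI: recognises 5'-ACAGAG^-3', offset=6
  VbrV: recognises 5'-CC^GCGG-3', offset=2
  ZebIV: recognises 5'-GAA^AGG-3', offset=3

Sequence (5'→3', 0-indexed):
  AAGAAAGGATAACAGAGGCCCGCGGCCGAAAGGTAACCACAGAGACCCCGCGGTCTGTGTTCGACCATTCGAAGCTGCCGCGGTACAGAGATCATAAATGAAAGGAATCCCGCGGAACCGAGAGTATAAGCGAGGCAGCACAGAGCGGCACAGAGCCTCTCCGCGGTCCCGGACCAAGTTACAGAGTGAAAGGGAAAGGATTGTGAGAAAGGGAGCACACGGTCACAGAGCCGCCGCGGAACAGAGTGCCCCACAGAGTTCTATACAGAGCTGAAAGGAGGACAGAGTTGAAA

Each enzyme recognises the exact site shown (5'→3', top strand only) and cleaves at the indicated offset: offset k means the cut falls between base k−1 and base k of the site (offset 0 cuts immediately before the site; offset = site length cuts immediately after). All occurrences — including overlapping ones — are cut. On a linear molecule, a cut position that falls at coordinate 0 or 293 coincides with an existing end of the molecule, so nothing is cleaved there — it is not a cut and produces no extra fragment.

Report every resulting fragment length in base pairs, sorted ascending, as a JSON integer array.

Per-enzyme occurrences:
  DwuI (ACAGAG, off=6): starts [11, 38, 84, 139, 149, 180, 224, 240, 252, 264, 281] → cuts [17, 44, 90, 145, 155, 186, 230, 246, 258, 270, 287]
  VbrV (CCGCGG, off=2): starts [19, 47, 77, 109, 160, 233] → cuts [21, 49, 79, 111, 162, 235]
  ZebIV (GAAAGG, off=3): starts [2, 27, 99, 187, 193, 206, 272] → cuts [5, 30, 102, 190, 196, 209, 275]

Pooled cuts: [5, 17, 21, 30, 44, 49, 79, 90, 102, 111, 145, 155, 162, 186, 190, 196, 209, 230, 235, 246, 258, 270, 275, 287]

Fragments:
  [0,5): 5 bp
  [5,17): 12 bp
  [17,21): 4 bp
  [21,30): 9 bp
  [30,44): 14 bp
  [44,49): 5 bp
  [49,79): 30 bp
  [79,90): 11 bp
  [90,102): 12 bp
  [102,111): 9 bp
  [111,145): 34 bp
  [145,155): 10 bp
  [155,162): 7 bp
  [162,186): 24 bp
  [186,190): 4 bp
  [190,196): 6 bp
  [196,209): 13 bp
  [209,230): 21 bp
  [230,235): 5 bp
  [235,246): 11 bp
  [246,258): 12 bp
  [258,270): 12 bp
  [270,275): 5 bp
  [275,287): 12 bp
  [287,293): 6 bp

[4,4,5,5,5,5,6,6,7,9,9,10,11,11,12,12,12,12,12,13,14,21,24,30,34]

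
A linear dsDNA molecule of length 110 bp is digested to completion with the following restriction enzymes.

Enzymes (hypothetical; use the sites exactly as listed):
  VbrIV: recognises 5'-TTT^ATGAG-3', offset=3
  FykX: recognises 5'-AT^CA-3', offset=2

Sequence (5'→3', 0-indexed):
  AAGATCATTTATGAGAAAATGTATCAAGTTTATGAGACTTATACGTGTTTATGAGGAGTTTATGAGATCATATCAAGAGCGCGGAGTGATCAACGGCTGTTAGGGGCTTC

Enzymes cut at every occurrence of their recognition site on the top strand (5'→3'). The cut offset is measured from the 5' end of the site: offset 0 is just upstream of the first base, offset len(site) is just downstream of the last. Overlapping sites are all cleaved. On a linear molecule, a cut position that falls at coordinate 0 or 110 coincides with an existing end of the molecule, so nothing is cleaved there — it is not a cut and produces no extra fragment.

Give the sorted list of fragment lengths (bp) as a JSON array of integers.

Per-enzyme occurrences:
  VbrIV TTTATGAG/3: at [7, 28, 47, 58] ⇒ [10, 31, 50, 61]
  FykX ATCA/2: at [3, 22, 66, 71, 88] ⇒ [5, 24, 68, 73, 90]

All cut coordinates (distinct, sorted): [5, 10, 24, 31, 50, 61, 68, 73, 90]

Fragment lengths:
  [0,5): 5 bp
  [5,10): 5 bp
  [10,24): 14 bp
  [24,31): 7 bp
  [31,50): 19 bp
  [50,61): 11 bp
  [61,68): 7 bp
  [68,73): 5 bp
  [73,90): 17 bp
  [90,110): 20 bp

[5,5,5,7,7,11,14,17,19,20]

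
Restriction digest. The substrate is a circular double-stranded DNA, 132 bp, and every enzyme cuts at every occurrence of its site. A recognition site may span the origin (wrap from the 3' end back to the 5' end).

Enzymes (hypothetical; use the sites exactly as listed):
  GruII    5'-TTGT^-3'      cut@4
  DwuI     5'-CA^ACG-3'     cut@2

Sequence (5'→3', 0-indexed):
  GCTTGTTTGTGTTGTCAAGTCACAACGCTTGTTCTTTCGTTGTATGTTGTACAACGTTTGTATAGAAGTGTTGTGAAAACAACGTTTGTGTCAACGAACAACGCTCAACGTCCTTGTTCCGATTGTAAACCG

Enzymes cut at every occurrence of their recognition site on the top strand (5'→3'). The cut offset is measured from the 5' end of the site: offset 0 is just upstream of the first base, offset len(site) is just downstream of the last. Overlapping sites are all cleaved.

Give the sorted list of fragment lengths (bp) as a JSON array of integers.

[3,4,4,5,7,7,7,7,8,8,8,9,9,10,11,12,13]

Scan for sites:
  GruII (TTGT, off=4): starts [2, 6, 11, 28, 39, 46, 57, 70, 85, 113, 122] → cuts [6, 10, 15, 32, 43, 50, 61, 74, 89, 117, 126]
  DwuI (CAACG, off=2): starts [22, 51, 79, 91, 98, 105] → cuts [24, 53, 81, 93, 100, 107]

Pooled cuts: [6, 10, 15, 24, 32, 43, 50, 53, 61, 74, 81, 89, 93, 100, 107, 117, 126]

Fragment lengths:
  6→10: 4 bp
  10→15: 5 bp
  15→24: 9 bp
  24→32: 8 bp
  32→43: 11 bp
  43→50: 7 bp
  50→53: 3 bp
  53→61: 8 bp
  61→74: 13 bp
  74→81: 7 bp
  81→89: 8 bp
  89→93: 4 bp
  93→100: 7 bp
  100→107: 7 bp
  107→117: 10 bp
  117→126: 9 bp
  126→6 (wrap): 132-126+6 = 12 bp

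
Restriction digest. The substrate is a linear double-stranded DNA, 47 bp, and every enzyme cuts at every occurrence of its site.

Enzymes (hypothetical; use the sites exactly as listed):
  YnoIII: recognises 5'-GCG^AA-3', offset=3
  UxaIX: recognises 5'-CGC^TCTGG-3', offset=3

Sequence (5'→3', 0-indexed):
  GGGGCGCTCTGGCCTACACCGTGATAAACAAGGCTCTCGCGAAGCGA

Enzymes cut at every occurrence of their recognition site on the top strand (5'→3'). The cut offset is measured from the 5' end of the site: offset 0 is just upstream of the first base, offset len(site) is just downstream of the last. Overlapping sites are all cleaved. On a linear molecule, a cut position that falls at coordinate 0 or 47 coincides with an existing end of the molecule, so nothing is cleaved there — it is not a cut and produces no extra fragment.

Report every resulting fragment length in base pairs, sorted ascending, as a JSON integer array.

Per-enzyme occurrences:
  YnoIII GCGAA/3: at [38] ⇒ [41]
  UxaIX CGCTCTGG/3: at [4] ⇒ [7]

Pooled cuts: [7, 41]

Fragments:
  [0,7): 7 bp
  [7,41): 34 bp
  [41,47): 6 bp

[6,7,34]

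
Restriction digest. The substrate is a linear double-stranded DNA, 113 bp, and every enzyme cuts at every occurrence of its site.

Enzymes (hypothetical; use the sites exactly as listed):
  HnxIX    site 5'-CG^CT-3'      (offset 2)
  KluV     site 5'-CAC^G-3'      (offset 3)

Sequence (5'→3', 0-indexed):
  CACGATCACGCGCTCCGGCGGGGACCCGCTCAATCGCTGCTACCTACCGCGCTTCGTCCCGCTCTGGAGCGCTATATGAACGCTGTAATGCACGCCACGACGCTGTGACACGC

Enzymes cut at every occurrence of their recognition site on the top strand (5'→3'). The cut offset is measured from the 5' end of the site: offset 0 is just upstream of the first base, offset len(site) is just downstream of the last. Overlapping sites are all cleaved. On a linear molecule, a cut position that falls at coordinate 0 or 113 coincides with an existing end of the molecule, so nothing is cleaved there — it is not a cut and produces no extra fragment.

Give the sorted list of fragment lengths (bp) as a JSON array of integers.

Scan for sites:
  HnxIX CGCT/2: at [10, 26, 34, 49, 59, 69, 80, 100] ⇒ [12, 28, 36, 51, 61, 71, 82, 102]
  KluV CACG/3: at [0, 6, 90, 95, 108] ⇒ [3, 9, 93, 98, 111]

Pooled cuts: [3, 9, 12, 28, 36, 51, 61, 71, 82, 93, 98, 102, 111]

Fragments:
  [0,3): 3 bp
  [3,9): 6 bp
  [9,12): 3 bp
  [12,28): 16 bp
  [28,36): 8 bp
  [36,51): 15 bp
  [51,61): 10 bp
  [61,71): 10 bp
  [71,82): 11 bp
  [82,93): 11 bp
  [93,98): 5 bp
  [98,102): 4 bp
  [102,111): 9 bp
  [111,113): 2 bp

[2,3,3,4,5,6,8,9,10,10,11,11,15,16]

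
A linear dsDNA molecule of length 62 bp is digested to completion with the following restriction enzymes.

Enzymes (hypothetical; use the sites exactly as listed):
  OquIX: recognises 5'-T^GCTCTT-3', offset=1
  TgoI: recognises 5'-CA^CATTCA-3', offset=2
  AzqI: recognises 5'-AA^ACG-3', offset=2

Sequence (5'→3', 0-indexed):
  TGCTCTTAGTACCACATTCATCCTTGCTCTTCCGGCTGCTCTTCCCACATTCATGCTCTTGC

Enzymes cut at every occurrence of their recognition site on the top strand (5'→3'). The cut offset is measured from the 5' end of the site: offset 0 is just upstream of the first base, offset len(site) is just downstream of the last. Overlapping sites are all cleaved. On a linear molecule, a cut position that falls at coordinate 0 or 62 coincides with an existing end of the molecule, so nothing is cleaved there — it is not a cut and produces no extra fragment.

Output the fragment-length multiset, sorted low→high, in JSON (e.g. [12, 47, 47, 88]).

[1,7,8,10,11,12,13]

Per-enzyme occurrences:
  OquIX TGCTCTT/1: at [0, 24, 36, 53] ⇒ [1, 25, 37, 54]
  TgoI CACATTCA/2: at [12, 45] ⇒ [14, 47]
  AzqI (AAACG, off=2): no sites

Pooled cuts: [1, 14, 25, 37, 47, 54]

Fragments:
  [0,1): 1 bp
  [1,14): 13 bp
  [14,25): 11 bp
  [25,37): 12 bp
  [37,47): 10 bp
  [47,54): 7 bp
  [54,62): 8 bp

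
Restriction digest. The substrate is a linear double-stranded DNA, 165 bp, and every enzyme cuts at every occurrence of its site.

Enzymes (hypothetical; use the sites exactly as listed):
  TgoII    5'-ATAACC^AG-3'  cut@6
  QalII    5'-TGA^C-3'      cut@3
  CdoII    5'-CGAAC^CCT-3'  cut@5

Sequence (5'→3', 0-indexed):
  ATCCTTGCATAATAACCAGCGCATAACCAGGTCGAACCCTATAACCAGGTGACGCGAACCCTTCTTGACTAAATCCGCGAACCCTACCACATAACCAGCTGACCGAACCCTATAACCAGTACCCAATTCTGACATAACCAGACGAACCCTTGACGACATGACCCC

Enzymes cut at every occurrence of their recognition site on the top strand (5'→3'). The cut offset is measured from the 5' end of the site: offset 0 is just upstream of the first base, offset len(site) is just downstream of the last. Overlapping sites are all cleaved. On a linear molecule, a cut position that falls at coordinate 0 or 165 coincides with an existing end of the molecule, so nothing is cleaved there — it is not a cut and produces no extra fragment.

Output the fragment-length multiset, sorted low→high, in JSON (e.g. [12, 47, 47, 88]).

Site scan:
  TgoII ATAACCAG/6: at [11, 22, 40, 90, 111, 133] ⇒ [17, 28, 46, 96, 117, 139]
  QalII TGAC/3: at [49, 65, 99, 129, 150, 158] ⇒ [52, 68, 102, 132, 153, 161]
  CdoII CGAACCCT/5: at [32, 54, 77, 103, 142] ⇒ [37, 59, 82, 108, 147]

Pooled cuts: [17, 28, 37, 46, 52, 59, 68, 82, 96, 102, 108, 117, 132, 139, 147, 153, 161]

Fragments:
  [0,17): 17 bp
  [17,28): 11 bp
  [28,37): 9 bp
  [37,46): 9 bp
  [46,52): 6 bp
  [52,59): 7 bp
  [59,68): 9 bp
  [68,82): 14 bp
  [82,96): 14 bp
  [96,102): 6 bp
  [102,108): 6 bp
  [108,117): 9 bp
  [117,132): 15 bp
  [132,139): 7 bp
  [139,147): 8 bp
  [147,153): 6 bp
  [153,161): 8 bp
  [161,165): 4 bp

[4,6,6,6,6,7,7,8,8,9,9,9,9,11,14,14,15,17]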